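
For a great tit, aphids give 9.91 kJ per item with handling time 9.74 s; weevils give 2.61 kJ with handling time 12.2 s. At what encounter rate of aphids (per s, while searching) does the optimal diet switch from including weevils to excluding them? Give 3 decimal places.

0.027 per s

Drop weevils once their profitability E₂/h₂ falls below the rate achievable on aphids alone: E₂/h₂ = λE₁/(1 + λh₁).
Solve for λ: λE₁h₂ = E₂(1 + λh₁) → λ(E₁h₂ − E₂h₁) = E₂ → λ = E₂/(E₁h₂ − E₂h₁).
λ = 2.61/(9.91×12.2 − 2.61×9.74) = 2.61/95.48 = 0.02734 per s.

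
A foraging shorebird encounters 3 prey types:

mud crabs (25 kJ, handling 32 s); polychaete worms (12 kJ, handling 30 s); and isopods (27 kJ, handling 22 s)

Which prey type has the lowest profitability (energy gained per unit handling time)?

polychaete worms

Profitability E/h (kJ/s): mud crabs = 25/32 = 0.781, polychaete worms = 12/30 = 0.4, isopods = 27/22 = 1.23.
Ranked: isopods > mud crabs > polychaete worms.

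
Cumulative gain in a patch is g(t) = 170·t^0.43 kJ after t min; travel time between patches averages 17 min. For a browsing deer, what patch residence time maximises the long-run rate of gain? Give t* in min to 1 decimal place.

Maximise g(t)/(T+t): set derivative to zero → g'(t)(T+t) = g(t).
g'(t) = 0.43·170·t^-0.57. Setting 0.43·170·t^-0.57 = 170·t^0.43/(17+t) gives 0.43(17+t) = t, so 0.57·t = 0.43×17.
t* = 0.43×17/0.57 = 12.82 min.

12.8 min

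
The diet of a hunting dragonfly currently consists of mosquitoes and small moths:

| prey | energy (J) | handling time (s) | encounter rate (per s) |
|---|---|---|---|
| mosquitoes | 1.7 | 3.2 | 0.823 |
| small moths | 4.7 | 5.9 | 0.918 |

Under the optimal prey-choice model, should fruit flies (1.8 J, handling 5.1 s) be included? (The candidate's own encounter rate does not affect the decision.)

No

Intake rate on the current diet: R = (0.823×1.7 + 0.918×4.7) / (1 + 0.823×3.2 + 0.918×5.9) = 5.714/9.05 = 0.6314 J/s.
Profitability of fruit flies: 1.8/5.1 = 0.3529 J/s.
0.3529 < 0.6314, so adding fruit flies would lower the average — exclude it.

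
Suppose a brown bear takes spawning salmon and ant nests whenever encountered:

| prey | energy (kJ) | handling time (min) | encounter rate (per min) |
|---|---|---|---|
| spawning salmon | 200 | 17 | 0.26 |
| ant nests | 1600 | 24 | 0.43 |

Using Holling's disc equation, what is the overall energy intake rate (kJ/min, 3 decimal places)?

47.014 kJ/min

R = Σλ_iE_i / (1 + Σλ_ih_i)
Numerator: 0.26×200 + 0.43×1600 = 740
Denominator: 1 + 0.26×17 + 0.43×24 = 15.74
R = 740/15.74 = 47.01 kJ/min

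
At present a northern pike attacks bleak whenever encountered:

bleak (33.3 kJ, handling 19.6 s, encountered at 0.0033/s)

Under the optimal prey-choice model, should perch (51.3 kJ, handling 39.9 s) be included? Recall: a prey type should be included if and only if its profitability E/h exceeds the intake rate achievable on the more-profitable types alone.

Yes

Intake rate on the current diet: R = (0.0033×33.3) / (1 + 0.0033×19.6) = 0.1099/1.065 = 0.1032 kJ/s.
Profitability of perch: 51.3/39.9 = 1.286 kJ/s.
1.286 > 0.1032, so adding perch raises the average — include it.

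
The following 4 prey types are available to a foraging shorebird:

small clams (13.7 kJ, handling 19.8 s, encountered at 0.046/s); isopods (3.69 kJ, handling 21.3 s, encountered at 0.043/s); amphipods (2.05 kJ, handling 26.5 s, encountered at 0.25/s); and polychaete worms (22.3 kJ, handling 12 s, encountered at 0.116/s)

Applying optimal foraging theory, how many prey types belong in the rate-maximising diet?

Profitabilities (E/h, kJ/s): polychaete worms 1.86, small clams 0.692, isopods 0.173, amphipods 0.0774. Add prey in this order while the next type's profitability exceeds the intake rate on those already taken.
Rate on top 1: 1.081. small clams: 0.692 < 1.081 → exclude; stop.
Optimal diet: polychaete worms — 1 of 4 types.

1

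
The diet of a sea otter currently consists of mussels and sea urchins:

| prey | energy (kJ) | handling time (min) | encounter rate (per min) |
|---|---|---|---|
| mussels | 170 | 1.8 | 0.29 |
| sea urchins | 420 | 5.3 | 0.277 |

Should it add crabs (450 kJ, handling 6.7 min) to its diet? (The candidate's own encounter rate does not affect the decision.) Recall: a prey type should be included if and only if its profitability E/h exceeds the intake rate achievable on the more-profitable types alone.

Current rate: (0.29×170 + 0.277×420)/(1 + 0.29×1.8 + 0.277×5.3) = 55.4 kJ/min.
Profitability of crabs: 450/6.7 = 67.16 kJ/min.
Since 67.16 > R, including crabs increases the long-run rate.

Yes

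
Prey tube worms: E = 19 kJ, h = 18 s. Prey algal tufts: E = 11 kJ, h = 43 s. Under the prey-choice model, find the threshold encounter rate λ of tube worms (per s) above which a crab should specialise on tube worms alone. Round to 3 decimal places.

The zero-one rule: include algal tufts iff E₂/h₂ > λE₁/(1+λh₁). Equality gives the switch point.
λE₁h₂ = E₂ + λE₂h₁ ⇒ λ = E₂/(E₁h₂ − E₂h₁) = 11/(817 − 198) = 0.01777 per s.

0.018 per s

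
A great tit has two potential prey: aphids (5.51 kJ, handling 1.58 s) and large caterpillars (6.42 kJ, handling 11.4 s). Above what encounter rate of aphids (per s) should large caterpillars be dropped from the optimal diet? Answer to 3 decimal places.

0.122 per s

At the threshold, the rate on aphids alone equals the profitability of large caterpillars: λ·5.51/(1 + λ·1.58) = 6.42/11.4 = 0.5632.
Rearranging, λ(5.51 − 0.5632×1.58) = 0.5632, so λ = 0.5632/4.62 = 0.1219 per s.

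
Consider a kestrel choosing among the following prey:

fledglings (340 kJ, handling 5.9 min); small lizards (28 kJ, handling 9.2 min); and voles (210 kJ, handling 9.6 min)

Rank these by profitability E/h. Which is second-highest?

Profitability E/h (kJ/min): fledglings = 340/5.9 = 57.6, small lizards = 28/9.2 = 3.04, voles = 210/9.6 = 21.9.
Ranked: fledglings > voles > small lizards.

voles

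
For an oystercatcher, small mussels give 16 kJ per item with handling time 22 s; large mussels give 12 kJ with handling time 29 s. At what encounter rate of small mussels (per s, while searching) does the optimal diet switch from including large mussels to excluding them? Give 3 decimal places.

The zero-one rule: include large mussels iff E₂/h₂ > λE₁/(1+λh₁). Equality gives the switch point.
λE₁h₂ = E₂ + λE₂h₁ ⇒ λ = E₂/(E₁h₂ − E₂h₁) = 12/(464 − 264) = 0.06 per s.

0.060 per s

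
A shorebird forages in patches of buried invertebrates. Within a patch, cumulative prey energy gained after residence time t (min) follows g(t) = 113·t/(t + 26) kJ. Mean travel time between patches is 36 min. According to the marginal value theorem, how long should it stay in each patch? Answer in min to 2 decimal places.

30.59 min

By the marginal value theorem, leave when the instantaneous gain rate g'(t) equals the habitat-wide average g(t)/(T + t).
g'(t) = 113·26/(t + 26)². Setting 113·26/(t+26)² = 113t/[(t+26)(36+t)] gives 26(36+t) = t(t+26), so t² = 26×36 = 936.
t* = √936 = 30.59 min.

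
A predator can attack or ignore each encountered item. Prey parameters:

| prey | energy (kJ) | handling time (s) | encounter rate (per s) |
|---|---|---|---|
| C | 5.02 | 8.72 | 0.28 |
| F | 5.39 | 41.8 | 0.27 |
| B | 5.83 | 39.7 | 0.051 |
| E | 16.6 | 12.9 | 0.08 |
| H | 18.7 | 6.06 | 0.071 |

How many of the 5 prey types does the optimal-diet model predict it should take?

2

E/h in descending order: H 3.09, E 1.29, C 0.576, B 0.147, F 0.129 kJ/s. The optimal diet is the largest prefix of this list for which every included type satisfies E_i/h_i > R on the types above it.
Rate on top 1: 0.9283. E: 1.29 > 0.9283 → include.
Rate on top 2: 1.079. C: 0.576 < 1.079 → exclude; stop.
Optimal diet: H, E — 2 of 5 types.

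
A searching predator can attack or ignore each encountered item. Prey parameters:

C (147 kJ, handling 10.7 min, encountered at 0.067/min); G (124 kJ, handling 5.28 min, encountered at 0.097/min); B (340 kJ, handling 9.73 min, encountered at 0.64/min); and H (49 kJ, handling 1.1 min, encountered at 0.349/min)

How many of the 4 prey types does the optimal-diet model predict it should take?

2

Rank by E/h (kJ/min): H 44.5, B 34.9, G 23.5, C 13.7. Include each in turn until the next type's E/h falls below the running intake rate.
Rate on top 1: 12.36. B: 34.9 > 12.36 → include.
Rate on top 2: 30.84. G: 23.5 < 30.84 → exclude; stop.
Optimal diet: H, B — 2 of 4 types.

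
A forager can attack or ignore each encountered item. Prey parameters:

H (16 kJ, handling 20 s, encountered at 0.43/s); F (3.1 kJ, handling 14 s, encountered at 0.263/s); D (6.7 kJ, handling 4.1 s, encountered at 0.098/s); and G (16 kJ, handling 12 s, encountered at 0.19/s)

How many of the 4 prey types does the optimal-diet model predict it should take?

Profitabilities (E/h, kJ/s): D 1.63, G 1.33, H 0.8, F 0.221. Add prey in this order while the next type's profitability exceeds the intake rate on those already taken.
Rate on top 1: 0.4684. G: 1.33 > 0.4684 → include.
Rate on top 2: 1.004. H: 0.8 < 1.004 → exclude; stop.
Optimal diet: D, G — 2 of 4 types.

2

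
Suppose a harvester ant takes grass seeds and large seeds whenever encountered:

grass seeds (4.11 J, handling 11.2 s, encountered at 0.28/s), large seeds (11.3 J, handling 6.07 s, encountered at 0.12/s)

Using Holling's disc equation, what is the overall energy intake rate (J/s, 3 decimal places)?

0.515 J/s

Energy encountered per unit search time: 0.28×4.11 + 0.12×11.3 = 2.507 J/s.
Handling time per unit search time: 0.28×11.2 + 0.12×6.07 = 3.864.
Rate = 2.507/(1 + 3.864) = 0.5153 J/s.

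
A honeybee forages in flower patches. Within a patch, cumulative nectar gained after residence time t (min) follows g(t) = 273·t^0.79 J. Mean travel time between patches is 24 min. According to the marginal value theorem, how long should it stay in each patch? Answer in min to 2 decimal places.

Optimal t* satisfies g'(t*) = g(t*)/(T + t*).
g'(t) = 0.79·273·t^-0.21. Setting 0.79·273·t^-0.21 = 273·t^0.79/(24+t) gives 0.79(24+t) = t, so 0.21·t = 0.79×24.
t* = 0.79×24/0.21 = 90.29 min.

90.29 min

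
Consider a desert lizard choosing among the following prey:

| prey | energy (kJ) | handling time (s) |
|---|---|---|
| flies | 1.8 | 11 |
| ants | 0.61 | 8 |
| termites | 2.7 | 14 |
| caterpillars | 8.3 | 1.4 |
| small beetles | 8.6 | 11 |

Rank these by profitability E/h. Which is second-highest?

In descending order of E/h:
caterpillars: 8.3/1.4 = 5.93 kJ/s
small beetles: 8.6/11 = 0.782 kJ/s
termites: 2.7/14 = 0.193 kJ/s
flies: 1.8/11 = 0.164 kJ/s
ants: 0.61/8 = 0.0762 kJ/s

small beetles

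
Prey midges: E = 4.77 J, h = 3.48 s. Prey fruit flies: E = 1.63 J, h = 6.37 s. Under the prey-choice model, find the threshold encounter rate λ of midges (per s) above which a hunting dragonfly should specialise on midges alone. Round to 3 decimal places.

The zero-one rule: include fruit flies iff E₂/h₂ > λE₁/(1+λh₁). Equality gives the switch point.
λE₁h₂ = E₂ + λE₂h₁ ⇒ λ = E₂/(E₁h₂ − E₂h₁) = 1.63/(30.38 − 5.672) = 0.06596 per s.

0.066 per s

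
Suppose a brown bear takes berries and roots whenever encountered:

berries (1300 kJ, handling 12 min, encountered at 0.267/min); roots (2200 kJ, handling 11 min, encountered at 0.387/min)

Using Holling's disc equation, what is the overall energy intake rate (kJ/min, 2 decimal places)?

R = (0.267×1300 + 0.387×2200) / (1 + 0.267×12 + 0.387×11) = 1198/8.461 = 141.6 kJ/min.

141.65 kJ/min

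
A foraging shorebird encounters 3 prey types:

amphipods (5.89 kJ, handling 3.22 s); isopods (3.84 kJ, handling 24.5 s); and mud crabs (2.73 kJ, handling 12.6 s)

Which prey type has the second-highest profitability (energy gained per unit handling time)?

mud crabs

Profitability E/h (kJ/s): amphipods = 5.89/3.22 = 1.83, isopods = 3.84/24.5 = 0.157, mud crabs = 2.73/12.6 = 0.217.
Ranked: amphipods > mud crabs > isopods.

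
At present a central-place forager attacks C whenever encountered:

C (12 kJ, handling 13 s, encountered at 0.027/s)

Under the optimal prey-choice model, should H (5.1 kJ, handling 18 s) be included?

Yes

On C alone, R = ΣλE/(1+Σλh) = 0.324/1.351 = 0.2398 kJ/s.
H: E/h = 5.1/18 = 0.2833 kJ/s.
0.2833 > 0.2398, so adding H raises the average — include it.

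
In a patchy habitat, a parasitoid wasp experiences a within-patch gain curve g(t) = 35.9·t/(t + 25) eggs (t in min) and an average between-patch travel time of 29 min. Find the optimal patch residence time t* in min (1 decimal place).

Optimal t* satisfies g'(t*) = g(t*)/(T + t*).
g'(t) = 35.9·25/(t + 25)². Setting 35.9·25/(t+25)² = 35.9t/[(t+25)(29+t)] gives 25(29+t) = t(t+25), so t² = 25×29 = 725.
t* = √725 = 26.93 min.

26.9 min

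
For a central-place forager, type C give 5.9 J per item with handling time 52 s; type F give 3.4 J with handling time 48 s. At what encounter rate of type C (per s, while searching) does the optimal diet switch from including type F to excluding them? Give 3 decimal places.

0.032 per s

The zero-one rule: include type F iff E₂/h₂ > λE₁/(1+λh₁). Equality gives the switch point.
λE₁h₂ = E₂ + λE₂h₁ ⇒ λ = E₂/(E₁h₂ − E₂h₁) = 3.4/(283.2 − 176.8) = 0.03195 per s.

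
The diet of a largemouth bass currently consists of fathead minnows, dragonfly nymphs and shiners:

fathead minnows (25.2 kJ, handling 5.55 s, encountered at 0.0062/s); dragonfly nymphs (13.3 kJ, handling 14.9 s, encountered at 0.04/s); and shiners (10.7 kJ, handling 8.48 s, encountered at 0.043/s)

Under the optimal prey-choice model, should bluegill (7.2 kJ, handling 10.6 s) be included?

Yes

Current rate: (0.0062×25.2 + 0.04×13.3 + 0.043×10.7)/(1 + 0.0062×5.55 + 0.04×14.9 + 0.043×8.48) = 0.5756 kJ/s.
bluegill: E/h = 7.2/10.6 = 0.6792 kJ/s.
Since 0.6792 > R, including bluegill increases the long-run rate.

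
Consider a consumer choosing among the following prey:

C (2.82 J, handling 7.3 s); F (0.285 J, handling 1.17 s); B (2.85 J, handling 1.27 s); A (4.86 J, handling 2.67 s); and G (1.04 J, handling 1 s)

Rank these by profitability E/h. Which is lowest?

In descending order of E/h:
B: 2.85/1.27 = 2.24 J/s
A: 4.86/2.67 = 1.82 J/s
G: 1.04/1 = 1.04 J/s
C: 2.82/7.3 = 0.386 J/s
F: 0.285/1.17 = 0.244 J/s

F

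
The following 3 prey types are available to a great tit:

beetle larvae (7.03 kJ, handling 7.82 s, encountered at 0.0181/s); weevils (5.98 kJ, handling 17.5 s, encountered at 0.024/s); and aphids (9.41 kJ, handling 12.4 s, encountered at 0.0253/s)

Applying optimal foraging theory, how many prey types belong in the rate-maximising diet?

3

Profitabilities (E/h, kJ/s): beetle larvae 0.899, aphids 0.759, weevils 0.342. Add prey in this order while the next type's profitability exceeds the intake rate on those already taken.
Rate on top 1: 0.1115. aphids: 0.759 > 0.1115 → include.
Rate on top 2: 0.251. weevils: 0.342 > 0.251 → include.
Optimal diet: beetle larvae, aphids, weevils — 3 of 3 types.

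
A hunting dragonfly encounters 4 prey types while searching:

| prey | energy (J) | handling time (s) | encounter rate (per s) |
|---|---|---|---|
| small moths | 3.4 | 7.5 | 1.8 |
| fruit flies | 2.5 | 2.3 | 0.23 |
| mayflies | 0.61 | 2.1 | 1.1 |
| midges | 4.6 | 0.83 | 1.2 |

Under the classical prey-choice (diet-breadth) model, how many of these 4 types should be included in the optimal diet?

Rank by E/h (J/s): midges 5.54, fruit flies 1.09, small moths 0.453, mayflies 0.29. Include each in turn until the next type's E/h falls below the running intake rate.
Rate on top 1: 2.766. fruit flies: 1.09 < 2.766 → exclude; stop.
Optimal diet: midges — 1 of 4 types.

1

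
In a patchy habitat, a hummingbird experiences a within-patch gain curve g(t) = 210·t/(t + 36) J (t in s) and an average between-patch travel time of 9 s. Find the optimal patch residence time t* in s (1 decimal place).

18.0 s

Maximise g(t)/(T+t): set derivative to zero → g'(t)(T+t) = g(t).
g'(t) = 210·36/(t + 36)². Setting 210·36/(t+36)² = 210t/[(t+36)(9+t)] gives 36(9+t) = t(t+36), so t² = 36×9 = 324.
t* = √324 = 18 s.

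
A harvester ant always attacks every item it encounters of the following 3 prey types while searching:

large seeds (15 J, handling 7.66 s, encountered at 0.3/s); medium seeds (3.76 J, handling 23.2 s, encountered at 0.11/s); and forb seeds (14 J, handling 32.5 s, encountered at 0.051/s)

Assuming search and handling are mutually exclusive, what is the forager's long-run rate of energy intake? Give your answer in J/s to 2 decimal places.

0.75 J/s

R = (0.3×15 + 0.11×3.76 + 0.051×14) / (1 + 0.3×7.66 + 0.11×23.2 + 0.051×32.5) = 5.628/7.508 = 0.7496 J/s.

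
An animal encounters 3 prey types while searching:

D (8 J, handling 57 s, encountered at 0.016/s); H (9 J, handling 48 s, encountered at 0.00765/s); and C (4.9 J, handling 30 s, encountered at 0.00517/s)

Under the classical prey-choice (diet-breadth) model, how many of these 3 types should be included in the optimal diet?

Profitabilities (E/h, J/s): H 0.188, C 0.163, D 0.14. Add prey in this order while the next type's profitability exceeds the intake rate on those already taken.
Rate on top 1: 0.05036. C: 0.163 > 0.05036 → include.
Rate on top 2: 0.06187. D: 0.14 > 0.06187 → include.
Optimal diet: H, C, D — 3 of 3 types.

3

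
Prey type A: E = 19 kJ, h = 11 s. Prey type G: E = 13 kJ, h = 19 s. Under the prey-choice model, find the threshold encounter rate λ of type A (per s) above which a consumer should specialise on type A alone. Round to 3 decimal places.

0.060 per s

Drop type G once their profitability E₂/h₂ falls below the rate achievable on type A alone: E₂/h₂ = λE₁/(1 + λh₁).
Solve for λ: λE₁h₂ = E₂(1 + λh₁) → λ(E₁h₂ − E₂h₁) = E₂ → λ = E₂/(E₁h₂ − E₂h₁).
λ = 13/(19×19 − 13×11) = 13/218 = 0.05963 per s.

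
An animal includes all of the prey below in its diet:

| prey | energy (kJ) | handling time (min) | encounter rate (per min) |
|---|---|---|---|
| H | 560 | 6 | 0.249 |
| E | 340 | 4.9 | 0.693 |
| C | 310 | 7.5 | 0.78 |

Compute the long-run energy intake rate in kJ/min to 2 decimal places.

Energy encountered per unit search time: 0.249×560 + 0.693×340 + 0.78×310 = 616.9 kJ/min.
Handling time per unit search time: 0.249×6 + 0.693×4.9 + 0.78×7.5 = 10.74.
Rate = 616.9/(1 + 10.74) = 52.54 kJ/min.

52.54 kJ/min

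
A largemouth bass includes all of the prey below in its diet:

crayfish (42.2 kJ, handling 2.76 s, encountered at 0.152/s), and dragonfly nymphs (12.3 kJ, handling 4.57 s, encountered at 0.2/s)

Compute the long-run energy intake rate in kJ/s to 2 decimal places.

3.80 kJ/s

Energy encountered per unit search time: 0.152×42.2 + 0.2×12.3 = 8.874 kJ/s.
Handling time per unit search time: 0.152×2.76 + 0.2×4.57 = 1.334.
Rate = 8.874/(1 + 1.334) = 3.803 kJ/s.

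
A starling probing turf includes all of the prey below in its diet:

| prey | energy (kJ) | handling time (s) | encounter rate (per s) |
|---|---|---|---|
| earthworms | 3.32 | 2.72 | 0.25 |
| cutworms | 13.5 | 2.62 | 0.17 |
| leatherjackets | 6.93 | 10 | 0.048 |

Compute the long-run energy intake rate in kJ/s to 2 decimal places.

1.33 kJ/s

Energy encountered per unit search time: 0.25×3.32 + 0.17×13.5 + 0.048×6.93 = 3.458 kJ/s.
Handling time per unit search time: 0.25×2.72 + 0.17×2.62 + 0.048×10 = 1.605.
Rate = 3.458/(1 + 1.605) = 1.327 kJ/s.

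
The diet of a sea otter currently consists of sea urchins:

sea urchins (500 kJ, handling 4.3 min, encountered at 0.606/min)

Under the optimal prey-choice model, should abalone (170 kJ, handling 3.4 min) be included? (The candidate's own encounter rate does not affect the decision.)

Current rate: (0.606×500)/(1 + 0.606×4.3) = 84.03 kJ/min.
abalone: E/h = 170/3.4 = 50 kJ/min.
Since 50 < R, time spent handling abalone is better spent searching.

No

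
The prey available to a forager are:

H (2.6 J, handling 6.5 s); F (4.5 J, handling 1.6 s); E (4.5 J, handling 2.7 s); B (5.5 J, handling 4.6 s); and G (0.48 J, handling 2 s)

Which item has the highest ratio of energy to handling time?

F

In descending order of E/h:
F: 4.5/1.6 = 2.81 J/s
E: 4.5/2.7 = 1.67 J/s
B: 5.5/4.6 = 1.2 J/s
H: 2.6/6.5 = 0.4 J/s
G: 0.48/2 = 0.24 J/s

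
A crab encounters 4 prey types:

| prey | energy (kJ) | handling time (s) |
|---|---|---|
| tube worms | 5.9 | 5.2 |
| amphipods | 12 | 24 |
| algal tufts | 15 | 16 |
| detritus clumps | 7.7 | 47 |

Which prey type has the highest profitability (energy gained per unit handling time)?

tube worms

Profitability E/h (kJ/s): tube worms = 5.9/5.2 = 1.13, amphipods = 12/24 = 0.5, algal tufts = 15/16 = 0.938, detritus clumps = 7.7/47 = 0.164.
Ranked: tube worms > algal tufts > amphipods > detritus clumps.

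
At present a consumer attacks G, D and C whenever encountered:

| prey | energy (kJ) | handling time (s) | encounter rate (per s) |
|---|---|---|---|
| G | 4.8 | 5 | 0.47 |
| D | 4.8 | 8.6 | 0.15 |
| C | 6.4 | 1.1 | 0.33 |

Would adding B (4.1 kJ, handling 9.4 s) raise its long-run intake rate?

No

On G, D and C alone, R = ΣλE/(1+Σλh) = 5.088/5.003 = 1.017 kJ/s.
Profitability of B: 4.1/9.4 = 0.4362 kJ/s.
0.4362 < 1.017, so adding B would lower the average — exclude it.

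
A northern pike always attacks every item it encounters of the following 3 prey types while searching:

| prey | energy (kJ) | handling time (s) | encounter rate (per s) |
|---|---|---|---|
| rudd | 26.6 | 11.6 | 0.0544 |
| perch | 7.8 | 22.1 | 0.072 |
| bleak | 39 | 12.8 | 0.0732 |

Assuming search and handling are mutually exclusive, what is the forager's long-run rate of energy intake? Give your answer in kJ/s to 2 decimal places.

1.17 kJ/s

R = (0.0544×26.6 + 0.072×7.8 + 0.0732×39) / (1 + 0.0544×11.6 + 0.072×22.1 + 0.0732×12.8) = 4.863/4.159 = 1.169 kJ/s.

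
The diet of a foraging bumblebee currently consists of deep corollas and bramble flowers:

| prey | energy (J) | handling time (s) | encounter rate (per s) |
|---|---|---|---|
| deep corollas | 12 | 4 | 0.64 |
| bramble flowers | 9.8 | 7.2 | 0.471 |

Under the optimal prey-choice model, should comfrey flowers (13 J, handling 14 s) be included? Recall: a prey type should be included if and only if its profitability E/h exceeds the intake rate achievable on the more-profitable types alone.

No

On deep corollas and bramble flowers alone, R = ΣλE/(1+Σλh) = 12.3/6.951 = 1.769 J/s.
Profitability of comfrey flowers: 13/14 = 0.9286 J/s.
0.9286 < 1.769, so adding comfrey flowers would lower the average — exclude it.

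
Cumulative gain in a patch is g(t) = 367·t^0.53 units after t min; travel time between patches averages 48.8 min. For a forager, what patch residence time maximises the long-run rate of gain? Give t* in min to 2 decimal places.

55.03 min

Maximise g(t)/(T+t): set derivative to zero → g'(t)(T+t) = g(t).
g'(t) = 0.53·367·t^-0.47. Setting 0.53·367·t^-0.47 = 367·t^0.53/(48.8+t) gives 0.53(48.8+t) = t, so 0.47·t = 0.53×48.8.
t* = 0.53×48.8/0.47 = 55.03 min.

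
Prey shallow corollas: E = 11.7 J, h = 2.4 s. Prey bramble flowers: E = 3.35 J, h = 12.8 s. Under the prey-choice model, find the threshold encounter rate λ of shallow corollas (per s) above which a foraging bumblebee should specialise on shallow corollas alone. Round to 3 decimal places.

Drop bramble flowers once their profitability E₂/h₂ falls below the rate achievable on shallow corollas alone: E₂/h₂ = λE₁/(1 + λh₁).
Solve for λ: λE₁h₂ = E₂(1 + λh₁) → λ(E₁h₂ − E₂h₁) = E₂ → λ = E₂/(E₁h₂ − E₂h₁).
λ = 3.35/(11.7×12.8 − 3.35×2.4) = 3.35/141.7 = 0.02364 per s.

0.024 per s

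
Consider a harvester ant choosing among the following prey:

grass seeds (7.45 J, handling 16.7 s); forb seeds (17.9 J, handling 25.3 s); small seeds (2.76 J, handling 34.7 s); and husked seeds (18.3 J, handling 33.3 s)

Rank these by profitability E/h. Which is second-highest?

husked seeds

Profitability E/h (J/s): grass seeds = 7.45/16.7 = 0.446, forb seeds = 17.9/25.3 = 0.708, small seeds = 2.76/34.7 = 0.0795, husked seeds = 18.3/33.3 = 0.55.
Ranked: forb seeds > husked seeds > grass seeds > small seeds.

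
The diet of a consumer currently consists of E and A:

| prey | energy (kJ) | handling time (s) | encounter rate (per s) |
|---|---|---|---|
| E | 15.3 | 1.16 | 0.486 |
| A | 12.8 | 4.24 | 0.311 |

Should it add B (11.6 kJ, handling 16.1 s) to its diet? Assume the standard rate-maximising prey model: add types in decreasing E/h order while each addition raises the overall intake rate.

Intake rate on the current diet: R = (0.486×15.3 + 0.311×12.8) / (1 + 0.486×1.16 + 0.311×4.24) = 11.42/2.882 = 3.961 kJ/s.
B: E/h = 11.6/16.1 = 0.7205 kJ/s.
Since 0.7205 < R, time spent handling B is better spent searching.

No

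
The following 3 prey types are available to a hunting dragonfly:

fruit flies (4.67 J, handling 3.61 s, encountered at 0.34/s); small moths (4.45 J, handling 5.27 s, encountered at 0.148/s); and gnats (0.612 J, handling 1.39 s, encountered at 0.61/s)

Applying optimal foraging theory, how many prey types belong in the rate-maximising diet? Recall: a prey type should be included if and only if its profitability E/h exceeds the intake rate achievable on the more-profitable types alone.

Profitabilities (E/h, J/s): fruit flies 1.29, small moths 0.844, gnats 0.44. Add prey in this order while the next type's profitability exceeds the intake rate on those already taken.
Rate on top 1: 0.7128. small moths: 0.844 > 0.7128 → include.
Rate on top 2: 0.747. gnats: 0.44 < 0.747 → exclude; stop.
Optimal diet: fruit flies, small moths — 2 of 3 types.

2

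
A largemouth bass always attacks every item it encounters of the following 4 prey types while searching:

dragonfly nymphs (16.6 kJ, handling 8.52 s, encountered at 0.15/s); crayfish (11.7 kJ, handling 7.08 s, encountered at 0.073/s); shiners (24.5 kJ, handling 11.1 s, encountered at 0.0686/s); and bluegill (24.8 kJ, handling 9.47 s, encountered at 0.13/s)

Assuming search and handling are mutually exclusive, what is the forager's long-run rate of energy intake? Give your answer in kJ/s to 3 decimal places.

1.723 kJ/s

R = (0.15×16.6 + 0.073×11.7 + 0.0686×24.5 + 0.13×24.8) / (1 + 0.15×8.52 + 0.073×7.08 + 0.0686×11.1 + 0.13×9.47) = 8.249/4.787 = 1.723 kJ/s.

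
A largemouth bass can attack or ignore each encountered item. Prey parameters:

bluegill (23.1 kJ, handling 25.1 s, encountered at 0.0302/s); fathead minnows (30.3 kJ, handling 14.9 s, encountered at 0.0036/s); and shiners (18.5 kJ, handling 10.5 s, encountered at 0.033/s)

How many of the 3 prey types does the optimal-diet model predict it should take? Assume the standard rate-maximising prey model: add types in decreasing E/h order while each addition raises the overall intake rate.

3

Rank by E/h (kJ/s): fathead minnows 2.03, shiners 1.76, bluegill 0.92. Include each in turn until the next type's E/h falls below the running intake rate.
Rate on top 1: 0.1035. shiners: 1.76 > 0.1035 → include.
Rate on top 2: 0.5139. bluegill: 0.92 > 0.5139 → include.
Optimal diet: fathead minnows, shiners, bluegill — 3 of 3 types.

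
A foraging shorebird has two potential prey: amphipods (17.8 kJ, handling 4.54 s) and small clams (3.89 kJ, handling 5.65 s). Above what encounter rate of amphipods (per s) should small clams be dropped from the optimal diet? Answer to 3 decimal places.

0.047 per s

Drop small clams once their profitability E₂/h₂ falls below the rate achievable on amphipods alone: E₂/h₂ = λE₁/(1 + λh₁).
Solve for λ: λE₁h₂ = E₂(1 + λh₁) → λ(E₁h₂ − E₂h₁) = E₂ → λ = E₂/(E₁h₂ − E₂h₁).
λ = 3.89/(17.8×5.65 − 3.89×4.54) = 3.89/82.91 = 0.04692 per s.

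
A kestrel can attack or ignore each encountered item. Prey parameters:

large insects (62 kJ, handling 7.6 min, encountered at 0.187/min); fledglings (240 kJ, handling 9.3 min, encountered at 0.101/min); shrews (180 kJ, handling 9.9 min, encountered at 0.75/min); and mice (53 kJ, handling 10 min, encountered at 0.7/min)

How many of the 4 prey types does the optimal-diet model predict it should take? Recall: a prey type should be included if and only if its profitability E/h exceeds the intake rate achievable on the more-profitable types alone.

E/h in descending order: fledglings 25.8, shrews 18.2, large insects 8.16, mice 5.3 kJ/min. The optimal diet is the largest prefix of this list for which every included type satisfies E_i/h_i > R on the types above it.
Rate on top 1: 12.5. shrews: 18.2 > 12.5 → include.
Rate on top 2: 17.01. large insects: 8.16 < 17.01 → exclude; stop.
Optimal diet: fledglings, shrews — 2 of 4 types.

2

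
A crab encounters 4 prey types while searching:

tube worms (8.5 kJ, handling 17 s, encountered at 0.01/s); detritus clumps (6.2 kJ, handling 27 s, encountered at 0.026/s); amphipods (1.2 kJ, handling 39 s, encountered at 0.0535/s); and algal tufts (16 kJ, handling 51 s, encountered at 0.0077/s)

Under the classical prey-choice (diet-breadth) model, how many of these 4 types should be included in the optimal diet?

3

E/h in descending order: tube worms 0.5, algal tufts 0.314, detritus clumps 0.23, amphipods 0.0308 kJ/s. The optimal diet is the largest prefix of this list for which every included type satisfies E_i/h_i > R on the types above it.
Rate on top 1: 0.07265. algal tufts: 0.314 > 0.07265 → include.
Rate on top 2: 0.1332. detritus clumps: 0.23 > 0.1332 → include.
Rate on top 3: 0.1631. amphipods: 0.0308 < 0.1631 → exclude; stop.
Optimal diet: tube worms, algal tufts, detritus clumps — 3 of 4 types.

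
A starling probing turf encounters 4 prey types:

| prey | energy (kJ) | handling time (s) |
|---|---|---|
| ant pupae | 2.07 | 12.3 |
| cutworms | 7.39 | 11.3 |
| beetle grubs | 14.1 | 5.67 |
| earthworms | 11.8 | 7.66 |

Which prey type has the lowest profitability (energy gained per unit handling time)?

ant pupae

In descending order of E/h:
beetle grubs: 14.1/5.67 = 2.49 kJ/s
earthworms: 11.8/7.66 = 1.54 kJ/s
cutworms: 7.39/11.3 = 0.654 kJ/s
ant pupae: 2.07/12.3 = 0.168 kJ/s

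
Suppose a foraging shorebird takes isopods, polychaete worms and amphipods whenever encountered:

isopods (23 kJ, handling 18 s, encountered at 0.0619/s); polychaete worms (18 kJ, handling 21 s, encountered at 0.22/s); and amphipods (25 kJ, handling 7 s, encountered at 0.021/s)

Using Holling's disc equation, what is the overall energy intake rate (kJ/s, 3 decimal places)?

R = (0.0619×23 + 0.22×18 + 0.021×25) / (1 + 0.0619×18 + 0.22×21 + 0.021×7) = 5.909/6.881 = 0.8587 kJ/s.

0.859 kJ/s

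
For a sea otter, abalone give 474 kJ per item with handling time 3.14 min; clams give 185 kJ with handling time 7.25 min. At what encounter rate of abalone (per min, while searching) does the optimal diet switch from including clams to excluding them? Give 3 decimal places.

The zero-one rule: include clams iff E₂/h₂ > λE₁/(1+λh₁). Equality gives the switch point.
λE₁h₂ = E₂ + λE₂h₁ ⇒ λ = E₂/(E₁h₂ − E₂h₁) = 185/(3436 − 580.9) = 0.06478 per min.

0.065 per min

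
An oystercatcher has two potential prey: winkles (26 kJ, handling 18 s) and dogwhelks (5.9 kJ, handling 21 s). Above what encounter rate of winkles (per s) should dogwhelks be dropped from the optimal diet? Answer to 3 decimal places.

0.013 per s

Drop dogwhelks once their profitability E₂/h₂ falls below the rate achievable on winkles alone: E₂/h₂ = λE₁/(1 + λh₁).
Solve for λ: λE₁h₂ = E₂(1 + λh₁) → λ(E₁h₂ − E₂h₁) = E₂ → λ = E₂/(E₁h₂ − E₂h₁).
λ = 5.9/(26×21 − 5.9×18) = 5.9/439.8 = 0.01342 per s.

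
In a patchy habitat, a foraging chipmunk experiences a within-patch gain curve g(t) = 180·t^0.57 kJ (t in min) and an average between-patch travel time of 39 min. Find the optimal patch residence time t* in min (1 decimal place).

Maximise g(t)/(T+t): set derivative to zero → g'(t)(T+t) = g(t).
g'(t) = 0.57·180·t^-0.43. Setting 0.57·180·t^-0.43 = 180·t^0.57/(39+t) gives 0.57(39+t) = t, so 0.43·t = 0.57×39.
t* = 0.57×39/0.43 = 51.7 min.

51.7 min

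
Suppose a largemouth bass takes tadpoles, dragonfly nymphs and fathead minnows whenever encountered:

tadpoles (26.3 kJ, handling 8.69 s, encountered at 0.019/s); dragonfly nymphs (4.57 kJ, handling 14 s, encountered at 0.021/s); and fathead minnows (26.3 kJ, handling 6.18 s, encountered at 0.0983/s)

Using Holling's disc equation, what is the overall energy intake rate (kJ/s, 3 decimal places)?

1.539 kJ/s

R = Σλ_iE_i / (1 + Σλ_ih_i)
Numerator: 0.019×26.3 + 0.021×4.57 + 0.0983×26.3 = 3.181
Denominator: 1 + 0.019×8.69 + 0.021×14 + 0.0983×6.18 = 2.067
R = 3.181/2.067 = 1.539 kJ/s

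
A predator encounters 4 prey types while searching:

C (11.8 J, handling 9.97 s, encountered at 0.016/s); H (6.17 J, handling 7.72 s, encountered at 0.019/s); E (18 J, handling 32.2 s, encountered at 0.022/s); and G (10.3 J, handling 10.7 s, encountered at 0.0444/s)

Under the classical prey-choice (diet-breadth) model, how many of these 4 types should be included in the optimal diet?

4

E/h in descending order: C 1.18, G 0.963, H 0.799, E 0.559 J/s. The optimal diet is the largest prefix of this list for which every included type satisfies E_i/h_i > R on the types above it.
Rate on top 1: 0.1628. G: 0.963 > 0.1628 → include.
Rate on top 2: 0.3953. H: 0.799 > 0.3953 → include.
Rate on top 3: 0.4285. E: 0.559 > 0.4285 → include.
Optimal diet: C, G, H, E — 4 of 4 types.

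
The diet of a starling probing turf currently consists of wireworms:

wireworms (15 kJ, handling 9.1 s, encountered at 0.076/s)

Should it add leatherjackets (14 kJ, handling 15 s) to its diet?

Current rate: (0.076×15)/(1 + 0.076×9.1) = 0.6739 kJ/s.
leatherjackets: E/h = 14/15 = 0.9333 kJ/s.
0.9333 > 0.6739, so adding leatherjackets raises the average — include it.

Yes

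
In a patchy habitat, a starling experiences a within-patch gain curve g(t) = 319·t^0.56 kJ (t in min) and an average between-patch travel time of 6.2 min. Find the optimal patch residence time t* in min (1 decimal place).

By the marginal value theorem, leave when the instantaneous gain rate g'(t) equals the habitat-wide average g(t)/(T + t).
g'(t) = 0.56·319·t^-0.44. Setting 0.56·319·t^-0.44 = 319·t^0.56/(6.2+t) gives 0.56(6.2+t) = t, so 0.44·t = 0.56×6.2.
t* = 0.56×6.2/0.44 = 7.891 min.

7.9 min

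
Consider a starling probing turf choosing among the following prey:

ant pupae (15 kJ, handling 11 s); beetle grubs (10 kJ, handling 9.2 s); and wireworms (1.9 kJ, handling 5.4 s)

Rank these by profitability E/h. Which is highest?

In descending order of E/h:
ant pupae: 15/11 = 1.36 kJ/s
beetle grubs: 10/9.2 = 1.09 kJ/s
wireworms: 1.9/5.4 = 0.352 kJ/s

ant pupae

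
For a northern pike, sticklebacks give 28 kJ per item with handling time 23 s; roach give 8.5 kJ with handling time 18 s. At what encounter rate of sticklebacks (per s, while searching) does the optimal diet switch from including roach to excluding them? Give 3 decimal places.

0.028 per s

The zero-one rule: include roach iff E₂/h₂ > λE₁/(1+λh₁). Equality gives the switch point.
λE₁h₂ = E₂ + λE₂h₁ ⇒ λ = E₂/(E₁h₂ − E₂h₁) = 8.5/(504 − 195.5) = 0.02755 per s.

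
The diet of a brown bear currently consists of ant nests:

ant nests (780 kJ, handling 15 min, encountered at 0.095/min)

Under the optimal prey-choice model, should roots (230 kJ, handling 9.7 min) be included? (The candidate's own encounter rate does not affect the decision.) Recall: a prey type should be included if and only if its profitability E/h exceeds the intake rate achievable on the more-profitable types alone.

No

Intake rate on the current diet: R = (0.095×780) / (1 + 0.095×15) = 74.1/2.425 = 30.56 kJ/min.
Profitability of roots: 230/9.7 = 23.71 kJ/min.
23.71 < 30.56, so adding roots would lower the average — exclude it.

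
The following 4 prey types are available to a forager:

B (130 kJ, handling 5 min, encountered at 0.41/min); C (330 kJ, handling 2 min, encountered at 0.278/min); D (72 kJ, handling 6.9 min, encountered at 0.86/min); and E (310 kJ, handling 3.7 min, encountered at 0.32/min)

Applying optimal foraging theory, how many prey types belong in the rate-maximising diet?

2

Rank by E/h (kJ/min): C 165, E 83.8, B 26, D 10.4. Include each in turn until the next type's E/h falls below the running intake rate.
Rate on top 1: 58.96. E: 83.8 > 58.96 → include.
Rate on top 2: 69.69. B: 26 < 69.69 → exclude; stop.
Optimal diet: C, E — 2 of 4 types.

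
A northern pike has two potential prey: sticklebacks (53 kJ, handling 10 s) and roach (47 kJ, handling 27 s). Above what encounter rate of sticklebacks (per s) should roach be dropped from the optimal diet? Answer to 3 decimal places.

0.049 per s

At the threshold, the rate on sticklebacks alone equals the profitability of roach: λ·53/(1 + λ·10) = 47/27 = 1.741.
Rearranging, λ(53 − 1.741×10) = 1.741, so λ = 1.741/35.59 = 0.04891 per s.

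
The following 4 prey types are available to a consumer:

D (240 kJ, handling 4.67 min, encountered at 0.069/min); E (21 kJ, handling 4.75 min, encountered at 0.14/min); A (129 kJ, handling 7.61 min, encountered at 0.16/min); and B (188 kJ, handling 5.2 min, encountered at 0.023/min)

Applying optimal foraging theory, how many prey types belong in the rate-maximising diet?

Rank by E/h (kJ/min): D 51.4, B 36.2, A 17, E 4.42. Include each in turn until the next type's E/h falls below the running intake rate.
Rate on top 1: 12.52. B: 36.2 > 12.52 → include.
Rate on top 2: 14.48. A: 17 > 14.48 → include.
Rate on top 3: 15.61. E: 4.42 < 15.61 → exclude; stop.
Optimal diet: D, B, A — 3 of 4 types.

3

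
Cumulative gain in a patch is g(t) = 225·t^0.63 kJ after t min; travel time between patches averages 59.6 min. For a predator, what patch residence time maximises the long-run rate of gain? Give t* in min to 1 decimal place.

101.5 min

Maximise g(t)/(T+t): set derivative to zero → g'(t)(T+t) = g(t).
g'(t) = 0.63·225·t^-0.37. Setting 0.63·225·t^-0.37 = 225·t^0.63/(59.6+t) gives 0.63(59.6+t) = t, so 0.37·t = 0.63×59.6.
t* = 0.63×59.6/0.37 = 101.5 min.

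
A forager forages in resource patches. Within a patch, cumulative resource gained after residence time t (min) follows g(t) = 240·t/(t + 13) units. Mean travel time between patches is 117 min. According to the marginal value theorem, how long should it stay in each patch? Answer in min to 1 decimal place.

39.0 min

By the marginal value theorem, leave when the instantaneous gain rate g'(t) equals the habitat-wide average g(t)/(T + t).
g'(t) = 240·13/(t + 13)². Setting 240·13/(t+13)² = 240t/[(t+13)(117+t)] gives 13(117+t) = t(t+13), so t² = 13×117 = 1521.
t* = √1521 = 39 min.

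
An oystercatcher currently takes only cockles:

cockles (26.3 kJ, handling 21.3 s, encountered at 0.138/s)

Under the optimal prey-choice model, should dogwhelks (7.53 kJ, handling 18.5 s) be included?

Current rate: (0.138×26.3)/(1 + 0.138×21.3) = 0.9213 kJ/s.
Profitability of dogwhelks: 7.53/18.5 = 0.407 kJ/s.
0.407 < 0.9213, so adding dogwhelks would lower the average — exclude it.

No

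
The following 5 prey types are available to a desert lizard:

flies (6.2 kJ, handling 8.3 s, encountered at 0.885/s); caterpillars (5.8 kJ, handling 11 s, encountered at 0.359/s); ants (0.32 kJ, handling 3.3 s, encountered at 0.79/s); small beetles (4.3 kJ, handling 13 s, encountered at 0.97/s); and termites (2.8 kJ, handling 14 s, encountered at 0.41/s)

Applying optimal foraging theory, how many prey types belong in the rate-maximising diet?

1

E/h in descending order: flies 0.747, caterpillars 0.527, small beetles 0.331, termites 0.2, ants 0.097 kJ/s. The optimal diet is the largest prefix of this list for which every included type satisfies E_i/h_i > R on the types above it.
Rate on top 1: 0.6575. caterpillars: 0.527 < 0.6575 → exclude; stop.
Optimal diet: flies — 1 of 5 types.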